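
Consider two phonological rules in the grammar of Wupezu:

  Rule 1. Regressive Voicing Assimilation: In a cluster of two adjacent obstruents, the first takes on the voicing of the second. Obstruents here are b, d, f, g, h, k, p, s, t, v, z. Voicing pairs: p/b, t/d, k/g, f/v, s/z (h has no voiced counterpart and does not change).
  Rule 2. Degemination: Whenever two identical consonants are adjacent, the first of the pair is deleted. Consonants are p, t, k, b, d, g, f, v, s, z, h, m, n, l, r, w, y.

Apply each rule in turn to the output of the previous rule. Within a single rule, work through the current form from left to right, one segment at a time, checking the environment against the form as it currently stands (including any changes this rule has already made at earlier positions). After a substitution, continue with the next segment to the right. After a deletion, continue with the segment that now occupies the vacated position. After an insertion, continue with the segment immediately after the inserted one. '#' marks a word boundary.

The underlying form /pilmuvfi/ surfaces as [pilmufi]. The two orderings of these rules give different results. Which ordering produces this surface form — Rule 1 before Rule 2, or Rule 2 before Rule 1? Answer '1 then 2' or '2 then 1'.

Order 1 then 2:
  1 Regressive Voicing Assimilation: [pilmuvfi] → [pilmuffi]
  2 Degemination: [pilmuffi] → [pilmufi]
  result: [pilmufi]
Order 2 then 1:
  2 Degemination: no change — [pilmuvfi]
  1 Regressive Voicing Assimilation: [pilmuvfi] → [pilmuffi]
  result: [pilmuffi]

1 then 2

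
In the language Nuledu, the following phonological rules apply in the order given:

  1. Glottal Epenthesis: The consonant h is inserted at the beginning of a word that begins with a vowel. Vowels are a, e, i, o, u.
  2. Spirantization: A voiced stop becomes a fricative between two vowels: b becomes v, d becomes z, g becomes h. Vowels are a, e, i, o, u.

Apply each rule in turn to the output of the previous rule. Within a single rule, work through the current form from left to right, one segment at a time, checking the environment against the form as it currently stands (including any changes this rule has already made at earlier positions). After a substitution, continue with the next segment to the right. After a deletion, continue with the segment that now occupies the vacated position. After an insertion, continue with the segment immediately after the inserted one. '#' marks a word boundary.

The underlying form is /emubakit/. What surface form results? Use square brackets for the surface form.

1 Glottal Epenthesis: [emubakit] → [hemubakit]
2 Spirantization: [hemubakit] → [hemuvakit]

[hemuvakit]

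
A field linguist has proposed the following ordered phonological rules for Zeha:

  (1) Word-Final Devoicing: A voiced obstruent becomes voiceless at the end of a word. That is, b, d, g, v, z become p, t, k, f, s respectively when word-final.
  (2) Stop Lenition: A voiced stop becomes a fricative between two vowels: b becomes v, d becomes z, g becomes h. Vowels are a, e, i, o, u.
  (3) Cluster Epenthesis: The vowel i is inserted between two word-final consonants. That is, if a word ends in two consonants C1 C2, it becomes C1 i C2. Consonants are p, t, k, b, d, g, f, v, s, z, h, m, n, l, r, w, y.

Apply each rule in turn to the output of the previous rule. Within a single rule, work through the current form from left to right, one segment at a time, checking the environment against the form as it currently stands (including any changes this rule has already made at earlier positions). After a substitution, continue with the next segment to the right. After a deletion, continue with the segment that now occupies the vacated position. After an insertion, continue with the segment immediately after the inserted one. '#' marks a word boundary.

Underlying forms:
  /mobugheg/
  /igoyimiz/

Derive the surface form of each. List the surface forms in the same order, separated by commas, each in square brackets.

/mobugheg/:
  (1) Word-Final Devoicing: [mobugheg] → [mobughek]
  (2) Stop Lenition: [mobughek] → [movughek]
  (3) Cluster Epenthesis: no change — [movughek]
/igoyimiz/:
  (1) Word-Final Devoicing: [igoyimiz] → [igoyimis]
  (2) Stop Lenition: [igoyimis] → [ihoyimis]
  (3) Cluster Epenthesis: no change — [ihoyimis]

[movughek], [ihoyimis]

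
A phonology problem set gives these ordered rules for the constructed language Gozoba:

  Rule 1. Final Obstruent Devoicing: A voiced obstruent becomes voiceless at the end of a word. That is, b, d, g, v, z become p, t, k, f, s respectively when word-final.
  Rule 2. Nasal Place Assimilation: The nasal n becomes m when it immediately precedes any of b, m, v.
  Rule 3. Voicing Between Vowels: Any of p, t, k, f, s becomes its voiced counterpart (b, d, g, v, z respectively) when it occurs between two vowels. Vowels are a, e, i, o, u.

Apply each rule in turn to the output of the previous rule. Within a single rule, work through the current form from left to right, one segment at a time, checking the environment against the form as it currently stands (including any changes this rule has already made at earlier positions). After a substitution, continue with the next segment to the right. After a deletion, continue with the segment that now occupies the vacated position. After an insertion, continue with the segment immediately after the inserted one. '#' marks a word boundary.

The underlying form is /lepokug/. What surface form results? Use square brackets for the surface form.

Rule 1 Final Obstruent Devoicing: [lepokug] → [lepokuk]
Rule 2 Nasal Place Assimilation: no change — [lepokuk]
Rule 3 Voicing Between Vowels: [lepokuk] → [leboguk]

[leboguk]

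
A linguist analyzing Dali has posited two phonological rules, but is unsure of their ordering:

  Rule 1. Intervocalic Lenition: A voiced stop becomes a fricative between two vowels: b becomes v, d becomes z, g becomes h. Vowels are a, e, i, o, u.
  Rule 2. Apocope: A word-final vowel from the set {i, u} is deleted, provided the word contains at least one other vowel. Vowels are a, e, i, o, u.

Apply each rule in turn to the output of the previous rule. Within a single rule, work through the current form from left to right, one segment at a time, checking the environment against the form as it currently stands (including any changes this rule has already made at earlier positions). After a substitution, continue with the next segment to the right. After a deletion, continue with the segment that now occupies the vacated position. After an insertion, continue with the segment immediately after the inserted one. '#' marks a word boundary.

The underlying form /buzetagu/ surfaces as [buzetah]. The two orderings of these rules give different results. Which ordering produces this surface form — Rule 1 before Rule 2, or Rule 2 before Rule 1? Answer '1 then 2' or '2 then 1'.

Order 1 then 2:
  1 Intervocalic Lenition: [buzetagu] → [buzetahu]
  2 Apocope: [buzetahu] → [buzetah]
  result: [buzetah]
Order 2 then 1:
  2 Apocope: [buzetagu] → [buzetag]
  1 Intervocalic Lenition: no change — [buzetag]
  result: [buzetag]

1 then 2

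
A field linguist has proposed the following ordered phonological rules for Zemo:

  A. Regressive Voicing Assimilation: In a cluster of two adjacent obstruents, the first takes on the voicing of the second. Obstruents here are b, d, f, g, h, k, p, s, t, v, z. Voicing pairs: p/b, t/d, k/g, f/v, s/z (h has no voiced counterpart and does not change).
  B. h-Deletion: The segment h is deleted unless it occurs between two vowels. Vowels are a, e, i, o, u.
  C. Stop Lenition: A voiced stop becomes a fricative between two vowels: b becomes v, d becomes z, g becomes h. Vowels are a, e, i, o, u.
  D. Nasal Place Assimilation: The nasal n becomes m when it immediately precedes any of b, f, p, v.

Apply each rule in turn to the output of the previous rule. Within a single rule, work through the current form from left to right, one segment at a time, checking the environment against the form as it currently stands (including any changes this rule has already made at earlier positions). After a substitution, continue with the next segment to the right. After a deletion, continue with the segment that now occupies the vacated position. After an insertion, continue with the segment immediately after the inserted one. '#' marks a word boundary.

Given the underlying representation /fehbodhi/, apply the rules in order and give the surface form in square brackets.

[fevoti]

A Regressive Voicing Assimilation: [fehbodhi] → [fehbothi]
B h-Deletion: [fehbothi] → [feboti]
C Stop Lenition: [feboti] → [fevoti]
D Nasal Place Assimilation: no change — [fevoti]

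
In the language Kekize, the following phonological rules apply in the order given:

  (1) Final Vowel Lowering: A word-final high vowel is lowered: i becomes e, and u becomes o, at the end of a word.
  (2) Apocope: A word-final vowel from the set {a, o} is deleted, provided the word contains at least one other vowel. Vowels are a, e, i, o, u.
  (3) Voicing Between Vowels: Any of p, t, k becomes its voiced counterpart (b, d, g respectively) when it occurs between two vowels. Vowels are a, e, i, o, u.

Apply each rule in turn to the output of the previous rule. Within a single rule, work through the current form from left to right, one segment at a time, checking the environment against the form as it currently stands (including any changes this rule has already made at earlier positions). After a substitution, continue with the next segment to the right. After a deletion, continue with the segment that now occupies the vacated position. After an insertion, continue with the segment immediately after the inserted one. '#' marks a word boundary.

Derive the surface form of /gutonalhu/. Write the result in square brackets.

(1) Final Vowel Lowering: [gutonalhu] → [gutonalho]
(2) Apocope: [gutonalho] → [gutonalh]
(3) Voicing Between Vowels: [gutonalh] → [gudonalh]

[gudonalh]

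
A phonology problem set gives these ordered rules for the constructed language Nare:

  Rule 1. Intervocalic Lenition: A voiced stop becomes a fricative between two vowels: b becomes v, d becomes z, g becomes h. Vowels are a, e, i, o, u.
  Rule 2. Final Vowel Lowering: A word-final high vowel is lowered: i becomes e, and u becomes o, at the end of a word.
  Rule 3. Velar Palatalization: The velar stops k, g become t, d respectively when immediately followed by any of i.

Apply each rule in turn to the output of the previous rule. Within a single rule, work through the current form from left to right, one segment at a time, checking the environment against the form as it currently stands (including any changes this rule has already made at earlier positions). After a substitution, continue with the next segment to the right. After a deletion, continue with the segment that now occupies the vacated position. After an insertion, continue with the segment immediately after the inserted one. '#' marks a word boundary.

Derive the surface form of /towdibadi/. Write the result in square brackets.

Rule 1 Intervocalic Lenition: [towdibadi] → [towdivazi]
Rule 2 Final Vowel Lowering: [towdivazi] → [towdivaze]
Rule 3 Velar Palatalization: no change — [towdivaze]

[towdivaze]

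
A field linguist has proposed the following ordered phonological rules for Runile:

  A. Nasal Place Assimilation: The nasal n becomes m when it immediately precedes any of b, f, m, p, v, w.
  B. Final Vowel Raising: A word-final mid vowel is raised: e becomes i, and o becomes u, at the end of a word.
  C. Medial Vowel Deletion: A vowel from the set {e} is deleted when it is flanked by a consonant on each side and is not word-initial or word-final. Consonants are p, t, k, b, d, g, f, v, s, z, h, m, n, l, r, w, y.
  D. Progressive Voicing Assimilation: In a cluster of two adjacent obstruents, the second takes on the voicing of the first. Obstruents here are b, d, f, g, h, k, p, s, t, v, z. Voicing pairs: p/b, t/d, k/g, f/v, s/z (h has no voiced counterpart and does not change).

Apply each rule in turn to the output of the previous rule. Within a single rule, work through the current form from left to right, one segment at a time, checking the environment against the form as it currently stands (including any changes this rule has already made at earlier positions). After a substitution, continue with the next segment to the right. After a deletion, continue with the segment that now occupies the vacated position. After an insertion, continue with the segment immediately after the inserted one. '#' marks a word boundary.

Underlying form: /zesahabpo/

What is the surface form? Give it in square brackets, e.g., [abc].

A Nasal Place Assimilation: no change — [zesahabpo]
B Final Vowel Raising: [zesahabpo] → [zesahabpu]
C Medial Vowel Deletion: [zesahabpu] → [zsahabpu]
D Progressive Voicing Assimilation: [zsahabpu] → [zzahabbu]

[zzahabbu]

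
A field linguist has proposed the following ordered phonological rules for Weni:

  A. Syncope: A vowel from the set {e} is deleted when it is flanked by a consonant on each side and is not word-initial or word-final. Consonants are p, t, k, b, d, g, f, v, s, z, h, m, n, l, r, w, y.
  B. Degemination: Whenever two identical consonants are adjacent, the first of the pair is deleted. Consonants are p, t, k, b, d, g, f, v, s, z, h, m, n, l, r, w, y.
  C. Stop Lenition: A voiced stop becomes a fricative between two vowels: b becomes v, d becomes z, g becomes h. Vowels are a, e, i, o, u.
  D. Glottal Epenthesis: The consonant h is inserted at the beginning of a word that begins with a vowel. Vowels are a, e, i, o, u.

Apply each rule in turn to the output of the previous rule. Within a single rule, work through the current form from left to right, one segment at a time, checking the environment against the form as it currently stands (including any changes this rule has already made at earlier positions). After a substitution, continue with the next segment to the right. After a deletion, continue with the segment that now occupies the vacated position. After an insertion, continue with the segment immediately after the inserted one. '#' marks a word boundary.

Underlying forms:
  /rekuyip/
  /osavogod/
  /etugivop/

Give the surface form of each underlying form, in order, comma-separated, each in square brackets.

[rkuyip], [hosavohod], [hetuhivop]

/rekuyip/:
  A Syncope: [rekuyip] → [rkuyip]
  B Degemination: no change — [rkuyip]
  C Stop Lenition: no change — [rkuyip]
  D Glottal Epenthesis: no change — [rkuyip]
/osavogod/:
  A Syncope: no change — [osavogod]
  B Degemination: no change — [osavogod]
  C Stop Lenition: [osavogod] → [osavohod]
  D Glottal Epenthesis: [osavohod] → [hosavohod]
/etugivop/:
  A Syncope: no change — [etugivop]
  B Degemination: no change — [etugivop]
  C Stop Lenition: [etugivop] → [etuhivop]
  D Glottal Epenthesis: [etuhivop] → [hetuhivop]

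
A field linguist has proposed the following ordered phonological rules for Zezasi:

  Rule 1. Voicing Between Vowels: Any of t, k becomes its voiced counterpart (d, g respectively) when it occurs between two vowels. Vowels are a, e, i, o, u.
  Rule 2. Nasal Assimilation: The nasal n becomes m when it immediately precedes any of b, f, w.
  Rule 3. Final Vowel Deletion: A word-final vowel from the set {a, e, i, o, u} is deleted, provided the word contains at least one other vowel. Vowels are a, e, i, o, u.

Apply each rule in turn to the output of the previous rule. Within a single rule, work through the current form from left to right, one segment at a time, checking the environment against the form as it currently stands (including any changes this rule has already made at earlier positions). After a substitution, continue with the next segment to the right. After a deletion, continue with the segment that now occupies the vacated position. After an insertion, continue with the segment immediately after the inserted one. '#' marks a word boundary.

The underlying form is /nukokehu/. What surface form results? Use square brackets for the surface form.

Rule 1 Voicing Between Vowels: [nukokehu] → [nugogehu]
Rule 2 Nasal Assimilation: no change — [nugogehu]
Rule 3 Final Vowel Deletion: [nugogehu] → [nugogeh]

[nugogeh]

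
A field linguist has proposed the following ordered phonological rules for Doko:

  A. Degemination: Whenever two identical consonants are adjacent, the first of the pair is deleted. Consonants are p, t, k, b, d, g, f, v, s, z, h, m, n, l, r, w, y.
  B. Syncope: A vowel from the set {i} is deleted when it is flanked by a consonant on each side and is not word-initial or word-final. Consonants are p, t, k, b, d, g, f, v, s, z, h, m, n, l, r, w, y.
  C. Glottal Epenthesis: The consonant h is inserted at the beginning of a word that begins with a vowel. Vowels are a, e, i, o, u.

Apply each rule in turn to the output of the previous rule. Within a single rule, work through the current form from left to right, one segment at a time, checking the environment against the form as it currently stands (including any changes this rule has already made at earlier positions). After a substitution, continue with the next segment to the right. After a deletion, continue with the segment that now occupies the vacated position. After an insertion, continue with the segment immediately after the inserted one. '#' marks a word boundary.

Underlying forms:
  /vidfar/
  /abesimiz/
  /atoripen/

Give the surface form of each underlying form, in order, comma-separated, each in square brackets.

/vidfar/:
  A Degemination: no change — [vidfar]
  B Syncope: [vidfar] → [vdfar]
  C Glottal Epenthesis: no change — [vdfar]
/abesimiz/:
  A Degemination: no change — [abesimiz]
  B Syncope: [abesimiz] → [abesmz]
  C Glottal Epenthesis: [abesmz] → [habesmz]
/atoripen/:
  A Degemination: no change — [atoripen]
  B Syncope: [atoripen] → [atorpen]
  C Glottal Epenthesis: [atorpen] → [hatorpen]

[vdfar], [habesmz], [hatorpen]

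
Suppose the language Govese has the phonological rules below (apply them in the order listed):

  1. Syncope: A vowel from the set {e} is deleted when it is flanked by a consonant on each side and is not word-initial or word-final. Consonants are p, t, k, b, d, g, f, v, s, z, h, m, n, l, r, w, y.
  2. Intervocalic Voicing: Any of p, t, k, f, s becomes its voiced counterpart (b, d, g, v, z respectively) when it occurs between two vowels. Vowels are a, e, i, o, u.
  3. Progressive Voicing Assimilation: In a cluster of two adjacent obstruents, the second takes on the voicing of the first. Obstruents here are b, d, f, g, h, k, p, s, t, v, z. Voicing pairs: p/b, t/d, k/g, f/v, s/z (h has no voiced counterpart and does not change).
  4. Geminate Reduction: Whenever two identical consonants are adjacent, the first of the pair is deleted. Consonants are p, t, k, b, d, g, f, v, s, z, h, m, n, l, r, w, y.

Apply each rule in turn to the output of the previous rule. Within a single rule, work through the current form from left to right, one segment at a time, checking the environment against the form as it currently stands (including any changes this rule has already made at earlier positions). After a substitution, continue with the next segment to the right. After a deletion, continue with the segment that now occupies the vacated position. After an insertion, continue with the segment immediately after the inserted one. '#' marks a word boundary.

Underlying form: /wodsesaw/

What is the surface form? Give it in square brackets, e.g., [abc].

1 Syncope: [wodsesaw] → [wodssaw]
2 Intervocalic Voicing: no change — [wodssaw]
3 Progressive Voicing Assimilation: [wodssaw] → [wodzzaw]
4 Geminate Reduction: [wodzzaw] → [wodzaw]

[wodzaw]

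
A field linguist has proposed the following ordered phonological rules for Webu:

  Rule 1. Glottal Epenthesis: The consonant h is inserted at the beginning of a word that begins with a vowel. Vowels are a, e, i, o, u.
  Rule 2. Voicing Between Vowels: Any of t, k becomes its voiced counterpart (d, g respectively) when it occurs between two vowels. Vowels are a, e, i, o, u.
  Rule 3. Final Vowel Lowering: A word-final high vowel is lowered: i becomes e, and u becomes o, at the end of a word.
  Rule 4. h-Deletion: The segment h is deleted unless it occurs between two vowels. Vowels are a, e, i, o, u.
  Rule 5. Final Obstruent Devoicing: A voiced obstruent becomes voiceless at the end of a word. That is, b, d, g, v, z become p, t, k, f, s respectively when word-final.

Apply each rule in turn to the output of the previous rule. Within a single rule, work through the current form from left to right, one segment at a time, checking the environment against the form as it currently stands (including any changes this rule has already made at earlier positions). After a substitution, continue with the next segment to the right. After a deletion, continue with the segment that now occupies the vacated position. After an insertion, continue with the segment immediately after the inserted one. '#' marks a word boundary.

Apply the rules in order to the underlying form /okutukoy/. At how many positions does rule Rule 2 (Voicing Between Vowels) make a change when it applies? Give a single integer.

Rule 1 Glottal Epenthesis: [okutukoy] → [hokutukoy]
Rule 2 Voicing Between Vowels: [hokutukoy] → [hogudugoy]
Rule 3 Final Vowel Lowering: no change — [hogudugoy]
Rule 4 h-Deletion: [hogudugoy] → [ogudugoy]
Rule 5 Final Obstruent Devoicing: no change — [ogudugoy]
Rule Rule 2 changed 3 position(s).

3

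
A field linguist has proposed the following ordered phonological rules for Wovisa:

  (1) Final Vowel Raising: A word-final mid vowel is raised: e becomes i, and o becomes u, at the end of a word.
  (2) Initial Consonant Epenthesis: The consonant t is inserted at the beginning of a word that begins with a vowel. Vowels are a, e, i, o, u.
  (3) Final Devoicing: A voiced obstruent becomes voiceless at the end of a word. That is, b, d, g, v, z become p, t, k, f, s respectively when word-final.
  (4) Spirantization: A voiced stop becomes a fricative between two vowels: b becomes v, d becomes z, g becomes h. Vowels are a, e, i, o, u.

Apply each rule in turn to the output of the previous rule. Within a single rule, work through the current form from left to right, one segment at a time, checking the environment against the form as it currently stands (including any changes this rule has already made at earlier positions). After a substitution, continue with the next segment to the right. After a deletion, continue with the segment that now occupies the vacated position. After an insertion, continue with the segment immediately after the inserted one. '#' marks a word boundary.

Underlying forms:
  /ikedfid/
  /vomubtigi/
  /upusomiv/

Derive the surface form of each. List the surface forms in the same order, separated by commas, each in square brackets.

[tikedfit], [vomubtihi], [tupusomif]

/ikedfid/:
  (1) Final Vowel Raising: no change — [ikedfid]
  (2) Initial Consonant Epenthesis: [ikedfid] → [tikedfid]
  (3) Final Devoicing: [tikedfid] → [tikedfit]
  (4) Spirantization: no change — [tikedfit]
/vomubtigi/:
  (1) Final Vowel Raising: no change — [vomubtigi]
  (2) Initial Consonant Epenthesis: no change — [vomubtigi]
  (3) Final Devoicing: no change — [vomubtigi]
  (4) Spirantization: [vomubtigi] → [vomubtihi]
/upusomiv/:
  (1) Final Vowel Raising: no change — [upusomiv]
  (2) Initial Consonant Epenthesis: [upusomiv] → [tupusomiv]
  (3) Final Devoicing: [tupusomiv] → [tupusomif]
  (4) Spirantization: no change — [tupusomif]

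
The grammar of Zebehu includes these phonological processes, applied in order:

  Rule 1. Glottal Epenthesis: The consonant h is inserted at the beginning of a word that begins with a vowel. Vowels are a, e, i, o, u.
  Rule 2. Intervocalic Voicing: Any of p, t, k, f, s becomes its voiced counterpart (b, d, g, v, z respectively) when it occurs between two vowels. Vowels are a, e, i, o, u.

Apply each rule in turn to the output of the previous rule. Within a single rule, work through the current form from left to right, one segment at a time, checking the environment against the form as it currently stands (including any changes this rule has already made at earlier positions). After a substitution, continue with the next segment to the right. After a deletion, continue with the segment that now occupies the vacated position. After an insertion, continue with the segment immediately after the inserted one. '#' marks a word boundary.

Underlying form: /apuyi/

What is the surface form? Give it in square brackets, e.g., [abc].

[habuyi]

Rule 1 Glottal Epenthesis: [apuyi] → [hapuyi]
Rule 2 Intervocalic Voicing: [hapuyi] → [habuyi]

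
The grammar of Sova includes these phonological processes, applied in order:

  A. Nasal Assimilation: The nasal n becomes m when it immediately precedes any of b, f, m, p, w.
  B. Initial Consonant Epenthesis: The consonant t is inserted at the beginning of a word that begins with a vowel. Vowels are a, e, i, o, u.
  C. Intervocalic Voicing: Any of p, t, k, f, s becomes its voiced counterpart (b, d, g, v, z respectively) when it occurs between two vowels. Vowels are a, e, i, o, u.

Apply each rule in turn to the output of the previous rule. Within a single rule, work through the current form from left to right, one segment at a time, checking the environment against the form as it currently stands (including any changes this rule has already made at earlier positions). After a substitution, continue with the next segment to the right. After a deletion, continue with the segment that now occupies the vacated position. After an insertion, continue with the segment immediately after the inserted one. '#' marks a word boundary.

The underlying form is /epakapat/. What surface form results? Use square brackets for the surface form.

A Nasal Assimilation: no change — [epakapat]
B Initial Consonant Epenthesis: [epakapat] → [tepakapat]
C Intervocalic Voicing: [tepakapat] → [tebagabat]

[tebagabat]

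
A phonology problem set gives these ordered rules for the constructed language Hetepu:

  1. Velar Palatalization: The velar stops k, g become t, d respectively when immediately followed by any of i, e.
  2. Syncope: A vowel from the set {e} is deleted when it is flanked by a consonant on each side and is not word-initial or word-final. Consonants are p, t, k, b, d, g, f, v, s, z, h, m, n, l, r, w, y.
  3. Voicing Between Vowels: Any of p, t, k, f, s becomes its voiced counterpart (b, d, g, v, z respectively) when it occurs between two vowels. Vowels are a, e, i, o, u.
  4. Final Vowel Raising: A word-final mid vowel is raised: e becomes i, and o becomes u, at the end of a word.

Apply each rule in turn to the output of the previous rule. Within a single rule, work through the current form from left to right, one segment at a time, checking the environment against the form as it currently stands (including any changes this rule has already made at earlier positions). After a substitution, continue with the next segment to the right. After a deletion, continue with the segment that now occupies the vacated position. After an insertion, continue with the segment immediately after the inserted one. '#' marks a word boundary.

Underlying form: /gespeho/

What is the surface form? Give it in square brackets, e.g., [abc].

1 Velar Palatalization: [gespeho] → [despeho]
2 Syncope: [despeho] → [dspho]
3 Voicing Between Vowels: no change — [dspho]
4 Final Vowel Raising: [dspho] → [dsphu]

[dsphu]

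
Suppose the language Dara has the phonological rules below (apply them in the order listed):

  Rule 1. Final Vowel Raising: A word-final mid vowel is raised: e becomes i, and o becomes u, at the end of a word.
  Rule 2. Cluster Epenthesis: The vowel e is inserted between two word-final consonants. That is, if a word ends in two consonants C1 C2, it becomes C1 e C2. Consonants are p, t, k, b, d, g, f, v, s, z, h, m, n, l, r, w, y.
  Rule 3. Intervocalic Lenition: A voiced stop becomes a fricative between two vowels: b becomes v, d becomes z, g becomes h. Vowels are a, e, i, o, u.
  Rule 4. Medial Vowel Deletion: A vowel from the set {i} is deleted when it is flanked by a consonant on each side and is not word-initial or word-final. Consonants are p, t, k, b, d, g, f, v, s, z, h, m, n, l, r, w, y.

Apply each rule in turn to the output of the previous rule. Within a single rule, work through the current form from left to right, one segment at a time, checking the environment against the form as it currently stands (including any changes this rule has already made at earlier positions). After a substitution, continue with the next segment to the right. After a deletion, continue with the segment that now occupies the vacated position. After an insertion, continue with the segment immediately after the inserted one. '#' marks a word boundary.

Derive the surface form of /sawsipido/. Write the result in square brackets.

[sawspzu]

Rule 1 Final Vowel Raising: [sawsipido] → [sawsipidu]
Rule 2 Cluster Epenthesis: no change — [sawsipidu]
Rule 3 Intervocalic Lenition: [sawsipidu] → [sawsipizu]
Rule 4 Medial Vowel Deletion: [sawsipizu] → [sawspzu]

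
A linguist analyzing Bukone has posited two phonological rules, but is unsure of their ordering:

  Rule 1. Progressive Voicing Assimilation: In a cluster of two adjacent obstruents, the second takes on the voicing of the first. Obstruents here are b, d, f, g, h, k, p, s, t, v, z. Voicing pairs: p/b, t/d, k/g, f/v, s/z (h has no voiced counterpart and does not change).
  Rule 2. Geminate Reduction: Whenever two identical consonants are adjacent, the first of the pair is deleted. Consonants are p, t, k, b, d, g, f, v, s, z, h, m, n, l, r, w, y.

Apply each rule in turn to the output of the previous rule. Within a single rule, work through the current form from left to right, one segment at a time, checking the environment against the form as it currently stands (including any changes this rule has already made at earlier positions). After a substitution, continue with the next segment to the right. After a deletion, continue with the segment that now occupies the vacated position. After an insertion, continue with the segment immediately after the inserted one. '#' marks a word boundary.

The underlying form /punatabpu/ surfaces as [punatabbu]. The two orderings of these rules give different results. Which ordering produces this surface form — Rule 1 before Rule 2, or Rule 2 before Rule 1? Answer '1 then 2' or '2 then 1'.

Order 1 then 2:
  1 Progressive Voicing Assimilation: [punatabpu] → [punatabbu]
  2 Geminate Reduction: [punatabbu] → [punatabu]
  result: [punatabu]
Order 2 then 1:
  2 Geminate Reduction: no change — [punatabpu]
  1 Progressive Voicing Assimilation: [punatabpu] → [punatabbu]
  result: [punatabbu]

2 then 1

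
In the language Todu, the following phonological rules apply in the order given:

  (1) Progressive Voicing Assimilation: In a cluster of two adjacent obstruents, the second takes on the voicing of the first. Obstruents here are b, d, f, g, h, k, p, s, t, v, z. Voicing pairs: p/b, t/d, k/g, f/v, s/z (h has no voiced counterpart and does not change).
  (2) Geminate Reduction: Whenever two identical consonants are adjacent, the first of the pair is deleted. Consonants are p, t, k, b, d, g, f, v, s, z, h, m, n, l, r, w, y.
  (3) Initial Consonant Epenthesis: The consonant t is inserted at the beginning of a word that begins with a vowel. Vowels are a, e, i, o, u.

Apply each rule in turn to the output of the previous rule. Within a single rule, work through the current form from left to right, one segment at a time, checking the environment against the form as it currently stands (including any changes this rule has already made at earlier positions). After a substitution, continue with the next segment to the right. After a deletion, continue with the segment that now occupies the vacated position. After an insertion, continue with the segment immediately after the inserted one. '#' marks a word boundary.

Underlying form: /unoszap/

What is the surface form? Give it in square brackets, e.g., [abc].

(1) Progressive Voicing Assimilation: [unoszap] → [unossap]
(2) Geminate Reduction: [unossap] → [unosap]
(3) Initial Consonant Epenthesis: [unosap] → [tunosap]

[tunosap]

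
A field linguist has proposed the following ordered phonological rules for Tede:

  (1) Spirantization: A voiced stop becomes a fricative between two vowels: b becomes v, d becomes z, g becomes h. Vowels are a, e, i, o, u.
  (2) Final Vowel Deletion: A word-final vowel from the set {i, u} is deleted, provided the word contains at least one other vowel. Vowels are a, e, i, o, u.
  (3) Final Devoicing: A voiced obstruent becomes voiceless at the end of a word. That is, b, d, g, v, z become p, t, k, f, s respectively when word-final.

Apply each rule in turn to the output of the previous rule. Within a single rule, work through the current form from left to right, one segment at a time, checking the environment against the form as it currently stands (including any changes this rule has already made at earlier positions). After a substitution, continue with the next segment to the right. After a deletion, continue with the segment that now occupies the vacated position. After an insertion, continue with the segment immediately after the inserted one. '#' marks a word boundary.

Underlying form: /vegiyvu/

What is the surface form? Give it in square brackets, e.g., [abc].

(1) Spirantization: [vegiyvu] → [vehiyvu]
(2) Final Vowel Deletion: [vehiyvu] → [vehiyv]
(3) Final Devoicing: [vehiyv] → [vehiyf]

[vehiyf]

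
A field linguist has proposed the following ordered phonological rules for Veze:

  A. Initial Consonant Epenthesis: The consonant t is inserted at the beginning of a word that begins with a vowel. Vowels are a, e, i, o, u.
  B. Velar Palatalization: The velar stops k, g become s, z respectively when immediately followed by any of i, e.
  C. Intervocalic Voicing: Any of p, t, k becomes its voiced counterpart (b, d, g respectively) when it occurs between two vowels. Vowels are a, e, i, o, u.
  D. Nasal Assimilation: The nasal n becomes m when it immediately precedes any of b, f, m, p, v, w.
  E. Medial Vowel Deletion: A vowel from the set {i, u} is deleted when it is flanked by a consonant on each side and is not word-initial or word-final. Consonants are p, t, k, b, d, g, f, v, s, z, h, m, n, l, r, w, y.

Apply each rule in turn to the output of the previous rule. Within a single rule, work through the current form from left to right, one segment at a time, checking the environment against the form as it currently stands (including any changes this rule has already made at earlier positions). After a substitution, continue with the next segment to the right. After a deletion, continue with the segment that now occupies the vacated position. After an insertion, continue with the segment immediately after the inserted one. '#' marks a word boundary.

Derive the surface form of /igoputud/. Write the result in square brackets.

[tgobdd]

A Initial Consonant Epenthesis: [igoputud] → [tigoputud]
B Velar Palatalization: no change — [tigoputud]
C Intervocalic Voicing: [tigoputud] → [tigobudud]
D Nasal Assimilation: no change — [tigobudud]
E Medial Vowel Deletion: [tigobudud] → [tgobdd]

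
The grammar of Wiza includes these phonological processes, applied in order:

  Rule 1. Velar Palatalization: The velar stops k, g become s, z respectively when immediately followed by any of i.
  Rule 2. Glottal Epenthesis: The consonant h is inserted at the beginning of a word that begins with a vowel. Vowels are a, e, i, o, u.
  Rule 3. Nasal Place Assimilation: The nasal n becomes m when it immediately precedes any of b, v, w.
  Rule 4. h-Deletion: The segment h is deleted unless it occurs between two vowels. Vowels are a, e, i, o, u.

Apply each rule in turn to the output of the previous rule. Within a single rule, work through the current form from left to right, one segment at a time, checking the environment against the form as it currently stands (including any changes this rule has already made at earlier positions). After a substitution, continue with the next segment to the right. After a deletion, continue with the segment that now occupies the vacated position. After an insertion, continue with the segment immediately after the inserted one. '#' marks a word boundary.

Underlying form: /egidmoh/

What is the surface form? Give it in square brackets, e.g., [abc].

[ezidmo]

Rule 1 Velar Palatalization: [egidmoh] → [ezidmoh]
Rule 2 Glottal Epenthesis: [ezidmoh] → [hezidmoh]
Rule 3 Nasal Place Assimilation: no change — [hezidmoh]
Rule 4 h-Deletion: [hezidmoh] → [ezidmo]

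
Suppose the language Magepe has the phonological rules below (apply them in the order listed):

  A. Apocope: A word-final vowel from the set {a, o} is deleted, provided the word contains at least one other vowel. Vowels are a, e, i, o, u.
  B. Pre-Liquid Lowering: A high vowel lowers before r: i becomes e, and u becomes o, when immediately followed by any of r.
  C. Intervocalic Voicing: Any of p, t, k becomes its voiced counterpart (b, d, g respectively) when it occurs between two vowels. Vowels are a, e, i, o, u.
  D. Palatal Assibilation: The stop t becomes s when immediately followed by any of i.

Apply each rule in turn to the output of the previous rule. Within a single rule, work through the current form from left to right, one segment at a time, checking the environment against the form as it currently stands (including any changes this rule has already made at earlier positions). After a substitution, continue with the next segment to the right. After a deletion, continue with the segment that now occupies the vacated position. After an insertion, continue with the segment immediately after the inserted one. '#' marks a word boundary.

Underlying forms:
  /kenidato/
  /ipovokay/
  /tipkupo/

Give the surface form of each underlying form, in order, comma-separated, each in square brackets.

/kenidato/:
  A Apocope: [kenidato] → [kenidat]
  B Pre-Liquid Lowering: no change — [kenidat]
  C Intervocalic Voicing: no change — [kenidat]
  D Palatal Assibilation: no change — [kenidat]
/ipovokay/:
  A Apocope: no change — [ipovokay]
  B Pre-Liquid Lowering: no change — [ipovokay]
  C Intervocalic Voicing: [ipovokay] → [ibovogay]
  D Palatal Assibilation: no change — [ibovogay]
/tipkupo/:
  A Apocope: [tipkupo] → [tipkup]
  B Pre-Liquid Lowering: no change — [tipkup]
  C Intervocalic Voicing: no change — [tipkup]
  D Palatal Assibilation: [tipkup] → [sipkup]

[kenidat], [ibovogay], [sipkup]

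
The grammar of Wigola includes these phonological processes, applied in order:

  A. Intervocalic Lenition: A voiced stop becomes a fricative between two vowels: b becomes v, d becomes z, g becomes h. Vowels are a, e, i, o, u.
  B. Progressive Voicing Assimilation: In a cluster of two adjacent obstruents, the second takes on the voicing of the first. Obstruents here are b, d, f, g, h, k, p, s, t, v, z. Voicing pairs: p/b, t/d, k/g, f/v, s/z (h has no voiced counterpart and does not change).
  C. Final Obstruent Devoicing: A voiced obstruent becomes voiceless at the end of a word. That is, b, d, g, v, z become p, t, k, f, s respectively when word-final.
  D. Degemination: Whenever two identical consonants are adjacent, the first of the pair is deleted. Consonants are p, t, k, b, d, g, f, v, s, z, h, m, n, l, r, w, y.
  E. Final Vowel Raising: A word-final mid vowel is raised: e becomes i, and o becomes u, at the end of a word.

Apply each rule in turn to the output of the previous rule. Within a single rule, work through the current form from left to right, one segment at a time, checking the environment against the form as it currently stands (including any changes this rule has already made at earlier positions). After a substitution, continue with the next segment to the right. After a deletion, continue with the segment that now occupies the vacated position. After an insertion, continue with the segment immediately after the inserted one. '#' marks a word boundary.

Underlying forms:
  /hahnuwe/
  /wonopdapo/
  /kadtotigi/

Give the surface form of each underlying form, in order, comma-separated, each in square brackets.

[hahnuwi], [wonoptapu], [kadotihi]

/hahnuwe/:
  A Intervocalic Lenition: no change — [hahnuwe]
  B Progressive Voicing Assimilation: no change — [hahnuwe]
  C Final Obstruent Devoicing: no change — [hahnuwe]
  D Degemination: no change — [hahnuwe]
  E Final Vowel Raising: [hahnuwe] → [hahnuwi]
/wonopdapo/:
  A Intervocalic Lenition: no change — [wonopdapo]
  B Progressive Voicing Assimilation: [wonopdapo] → [wonoptapo]
  C Final Obstruent Devoicing: no change — [wonoptapo]
  D Degemination: no change — [wonoptapo]
  E Final Vowel Raising: [wonoptapo] → [wonoptapu]
/kadtotigi/:
  A Intervocalic Lenition: [kadtotigi] → [kadtotihi]
  B Progressive Voicing Assimilation: [kadtotihi] → [kaddotihi]
  C Final Obstruent Devoicing: no change — [kaddotihi]
  D Degemination: [kaddotihi] → [kadotihi]
  E Final Vowel Raising: no change — [kadotihi]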